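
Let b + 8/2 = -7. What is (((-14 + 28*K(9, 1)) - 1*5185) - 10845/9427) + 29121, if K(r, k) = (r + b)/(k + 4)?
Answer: 1126981333/47135 ≈ 23910.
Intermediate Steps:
b = -11 (b = -4 - 7 = -11)
K(r, k) = (-11 + r)/(4 + k) (K(r, k) = (r - 11)/(k + 4) = (-11 + r)/(4 + k))
(((-14 + 28*K(9, 1)) - 1*5185) - 10845/9427) + 29121 = (((-14 + 28*((-11 + 9)/(4 + 1))) - 1*5185) - 10845/9427) + 29121 = (((-14 + 28*(-2/5)) - 5185) - 10845*1/9427) + 29121 = (((-14 + 28*((⅕)*(-2))) - 5185) - 10845/9427) + 29121 = (((-14 + 28*(-⅖)) - 5185) - 10845/9427) + 29121 = (((-14 - 56/5) - 5185) - 10845/9427) + 29121 = ((-126/5 - 5185) - 10845/9427) + 29121 = (-26051/5 - 10845/9427) + 29121 = -245637002/47135 + 29121 = 1126981333/47135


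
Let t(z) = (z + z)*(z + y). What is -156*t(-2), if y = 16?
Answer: 8736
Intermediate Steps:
t(z) = 2*z*(16 + z) (t(z) = (z + z)*(z + 16) = (2*z)*(16 + z) = 2*z*(16 + z))
-156*t(-2) = -312*(-2)*(16 - 2) = -312*(-2)*14 = -156*(-56) = 8736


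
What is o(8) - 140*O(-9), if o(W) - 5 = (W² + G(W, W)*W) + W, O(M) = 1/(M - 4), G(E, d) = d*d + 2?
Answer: 8005/13 ≈ 615.77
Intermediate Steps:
G(E, d) = 2 + d² (G(E, d) = d² + 2 = 2 + d²)
O(M) = 1/(-4 + M)
o(W) = 5 + W + W² + W*(2 + W²) (o(W) = 5 + ((W² + (2 + W²)*W) + W) = 5 + ((W² + W*(2 + W²)) + W) = 5 + (W + W² + W*(2 + W²)) = 5 + W + W² + W*(2 + W²))
o(8) - 140*O(-9) = (5 + 8² + 8³ + 3*8) - 140/(-4 - 9) = (5 + 64 + 512 + 24) - 140/(-13) = 605 - 140*(-1/13) = 605 + 140/13 = 8005/13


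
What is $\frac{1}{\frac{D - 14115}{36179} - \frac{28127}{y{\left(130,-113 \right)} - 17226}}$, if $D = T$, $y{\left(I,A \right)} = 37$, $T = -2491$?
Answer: $\frac{27038297}{31833313} \approx 0.84937$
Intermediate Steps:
$D = -2491$
$\frac{1}{\frac{D - 14115}{36179} - \frac{28127}{y{\left(130,-113 \right)} - 17226}} = \frac{1}{\frac{-2491 - 14115}{36179} - \frac{28127}{37 - 17226}} = \frac{1}{\left(-16606\right) \frac{1}{36179} - \frac{28127}{37 - 17226}} = \frac{1}{- \frac{722}{1573} - \frac{28127}{-17189}} = \frac{1}{- \frac{722}{1573} - - \frac{28127}{17189}} = \frac{1}{- \frac{722}{1573} + \frac{28127}{17189}} = \frac{1}{\frac{31833313}{27038297}} = \frac{27038297}{31833313}$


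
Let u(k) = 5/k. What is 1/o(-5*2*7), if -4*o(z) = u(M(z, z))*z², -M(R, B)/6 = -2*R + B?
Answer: 12/175 ≈ 0.068571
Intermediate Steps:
M(R, B) = -6*B + 12*R (M(R, B) = -6*(-2*R + B) = -6*(B - 2*R) = -6*B + 12*R)
o(z) = -5*z/24 (o(z) = -5/(-6*z + 12*z)*z²/4 = -5/((6*z))*z²/4 = -5*(1/(6*z))*z²/4 = -5/(6*z)*z²/4 = -5*z/24)
1/o(-5*2*7) = 1/(-5*(-5*2)*7/24) = 1/(-(-25)*7/12) = 1/(-5/24*(-70)) = 1/(175/12) = 12/175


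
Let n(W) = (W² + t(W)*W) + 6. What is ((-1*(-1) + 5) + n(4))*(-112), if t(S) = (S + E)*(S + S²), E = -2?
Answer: -21056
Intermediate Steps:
t(S) = (-2 + S)*(S + S²) (t(S) = (S - 2)*(S + S²) = (-2 + S)*(S + S²))
n(W) = 6 + W² + W²*(-2 + W² - W) (n(W) = (W² + (W*(-2 + W² - W))*W) + 6 = (W² + W²*(-2 + W² - W)) + 6 = 6 + W² + W²*(-2 + W² - W))
((-1*(-1) + 5) + n(4))*(-112) = ((-1*(-1) + 5) + (6 + 4⁴ - 1*4² - 1*4³))*(-112) = ((1 + 5) + (6 + 256 - 1*16 - 1*64))*(-112) = (6 + (6 + 256 - 16 - 64))*(-112) = (6 + 182)*(-112) = 188*(-112) = -21056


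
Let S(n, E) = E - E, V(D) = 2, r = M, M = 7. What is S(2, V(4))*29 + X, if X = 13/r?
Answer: 13/7 ≈ 1.8571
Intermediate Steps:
r = 7
S(n, E) = 0
X = 13/7 ≈ 1.8571
S(2, V(4))*29 + X = 0*29 + 13/7 = 0 + 13/7 = 13/7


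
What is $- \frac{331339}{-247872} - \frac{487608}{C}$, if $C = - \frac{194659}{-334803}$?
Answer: $- \frac{40465689229916927}{48250515648} \approx -8.3866 \cdot 10^{5}$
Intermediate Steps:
$C = \frac{194659}{334803}$ ($C = \left(-194659\right) \left(- \frac{1}{334803}\right) = \frac{194659}{334803} \approx 0.58141$)
$- \frac{331339}{-247872} - \frac{487608}{C} = - \frac{331339}{-247872} - \frac{487608}{\frac{194659}{334803}} = \left(-331339\right) \left(- \frac{1}{247872}\right) - \frac{163252621224}{194659} = \frac{331339}{247872} - \frac{163252621224}{194659} = - \frac{40465689229916927}{48250515648}$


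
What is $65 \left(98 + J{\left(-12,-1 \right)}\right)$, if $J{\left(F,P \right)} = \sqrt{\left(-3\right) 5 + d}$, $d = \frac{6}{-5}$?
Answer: $6370 + 117 i \sqrt{5} \approx 6370.0 + 261.62 i$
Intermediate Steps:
$d = - \frac{6}{5}$ ($d = 6 \left(- \frac{1}{5}\right) = - \frac{6}{5} \approx -1.2$)
$J{\left(F,P \right)} = \frac{9 i \sqrt{5}}{5}$ ($J{\left(F,P \right)} = \sqrt{\left(-3\right) 5 - \frac{6}{5}} = \sqrt{-15 - \frac{6}{5}} = \sqrt{- \frac{81}{5}} = \frac{9 i \sqrt{5}}{5}$)
$65 \left(98 + J{\left(-12,-1 \right)}\right) = 65 \left(98 + \frac{9 i \sqrt{5}}{5}\right) = 6370 + 117 i \sqrt{5}$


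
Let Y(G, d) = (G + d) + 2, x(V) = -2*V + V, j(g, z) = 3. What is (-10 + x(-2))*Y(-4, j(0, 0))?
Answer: -8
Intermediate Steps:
x(V) = -V
Y(G, d) = 2 + G + d
(-10 + x(-2))*Y(-4, j(0, 0)) = (-10 - 1*(-2))*(2 - 4 + 3) = (-10 + 2)*1 = -8*1 = -8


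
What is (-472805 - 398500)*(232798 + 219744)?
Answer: -394302107310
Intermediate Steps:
(-472805 - 398500)*(232798 + 219744) = -871305*452542 = -394302107310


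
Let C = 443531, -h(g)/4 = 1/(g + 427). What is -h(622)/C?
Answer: 4/465264019 ≈ 8.5973e-9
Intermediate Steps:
h(g) = -4/(427 + g) (h(g) = -4/(g + 427) = -4/(427 + g))
-h(622)/C = -(-4/(427 + 622))/443531 = -(-4/1049)/443531 = -(-4*1/1049)/443531 = -(-4)/(1049*443531) = -1*(-4/465264019) = 4/465264019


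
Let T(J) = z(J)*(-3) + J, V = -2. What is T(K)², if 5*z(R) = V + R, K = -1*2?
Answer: 4/25 ≈ 0.16000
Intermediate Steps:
K = -2
z(R) = -⅖ + R/5 (z(R) = (-2 + R)/5 = -⅖ + R/5)
T(J) = 6/5 + 2*J/5 (T(J) = (-⅖ + J/5)*(-3) + J = (6/5 - 3*J/5) + J = 6/5 + 2*J/5)
T(K)² = (6/5 + (⅖)*(-2))² = (6/5 - ⅘)² = (⅖)² = 4/25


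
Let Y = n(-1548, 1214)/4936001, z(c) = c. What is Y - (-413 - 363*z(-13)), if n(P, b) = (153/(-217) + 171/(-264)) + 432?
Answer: -405874401939737/94257875096 ≈ -4306.0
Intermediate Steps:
n(P, b) = 8223639/19096 (n(P, b) = (153*(-1/217) + 171*(-1/264)) + 432 = (-153/217 - 57/88) + 432 = -25833/19096 + 432 = 8223639/19096)
Y = 8223639/94257875096 (Y = (8223639/19096)/4936001 = (8223639/19096)*(1/4936001) = 8223639/94257875096 ≈ 8.7246e-5)
Y - (-413 - 363*z(-13)) = 8223639/94257875096 - (-413 - 363*(-13)) = 8223639/94257875096 - (-413 + 4719) = 8223639/94257875096 - 1*4306 = 8223639/94257875096 - 4306 = -405874401939737/94257875096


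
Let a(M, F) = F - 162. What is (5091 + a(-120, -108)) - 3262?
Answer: 1559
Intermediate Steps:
a(M, F) = -162 + F
(5091 + a(-120, -108)) - 3262 = (5091 + (-162 - 108)) - 3262 = (5091 - 270) - 3262 = 4821 - 3262 = 1559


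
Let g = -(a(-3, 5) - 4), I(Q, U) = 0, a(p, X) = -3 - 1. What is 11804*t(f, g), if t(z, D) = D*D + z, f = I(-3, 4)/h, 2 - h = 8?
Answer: 755456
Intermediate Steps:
h = -6 (h = 2 - 1*8 = 2 - 8 = -6)
a(p, X) = -4
f = 0 (f = 0/(-6) = 0*(-⅙) = 0)
g = 8 (g = -(-4 - 4) = -1*(-8) = 8)
t(z, D) = z + D² (t(z, D) = D² + z = z + D²)
11804*t(f, g) = 11804*(0 + 8²) = 11804*(0 + 64) = 11804*64 = 755456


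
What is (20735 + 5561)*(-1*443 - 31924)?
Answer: -851122632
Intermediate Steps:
(20735 + 5561)*(-1*443 - 31924) = 26296*(-443 - 31924) = 26296*(-32367) = -851122632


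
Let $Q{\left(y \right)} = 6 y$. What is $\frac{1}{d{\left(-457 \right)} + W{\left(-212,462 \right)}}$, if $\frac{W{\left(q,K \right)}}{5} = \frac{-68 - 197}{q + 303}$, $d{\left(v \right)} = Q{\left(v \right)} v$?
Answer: $\frac{91}{114030229} \approx 7.9803 \cdot 10^{-7}$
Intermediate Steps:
$d{\left(v \right)} = 6 v^{2}$ ($d{\left(v \right)} = 6 v v = 6 v^{2}$)
$W{\left(q,K \right)} = - \frac{1325}{303 + q}$ ($W{\left(q,K \right)} = 5 \frac{-68 - 197}{q + 303} = 5 \left(- \frac{265}{303 + q}\right) = - \frac{1325}{303 + q}$)
$\frac{1}{d{\left(-457 \right)} + W{\left(-212,462 \right)}} = \frac{1}{6 \left(-457\right)^{2} - \frac{1325}{303 - 212}} = \frac{1}{6 \cdot 208849 - \frac{1325}{91}} = \frac{1}{1253094 - \frac{1325}{91}} = \frac{1}{\frac{114030229}{91}} = \frac{91}{114030229}$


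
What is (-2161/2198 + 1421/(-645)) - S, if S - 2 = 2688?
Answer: -3818157103/1417710 ≈ -2693.2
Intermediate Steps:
S = 2690 (S = 2 + 2688 = 2690)
(-2161/2198 + 1421/(-645)) - S = (-2161/2198 + 1421/(-645)) - 1*2690 = (-2161*1/2198 + 1421*(-1/645)) - 2690 = (-2161/2198 - 1421/645) - 2690 = -4517203/1417710 - 2690 = -3818157103/1417710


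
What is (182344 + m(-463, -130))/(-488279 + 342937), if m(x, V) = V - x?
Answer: -182677/145342 ≈ -1.2569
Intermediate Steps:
(182344 + m(-463, -130))/(-488279 + 342937) = (182344 + (-130 - 1*(-463)))/(-488279 + 342937) = (182344 + (-130 + 463))/(-145342) = (182344 + 333)*(-1/145342) = 182677*(-1/145342) = -182677/145342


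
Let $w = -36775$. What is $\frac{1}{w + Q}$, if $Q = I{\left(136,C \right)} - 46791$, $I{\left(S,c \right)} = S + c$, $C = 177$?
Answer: $- \frac{1}{83253} \approx -1.2012 \cdot 10^{-5}$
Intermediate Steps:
$Q = -46478$ ($Q = \left(136 + 177\right) - 46791 = 313 - 46791 = -46478$)
$\frac{1}{w + Q} = \frac{1}{-36775 - 46478} = \frac{1}{-83253} = - \frac{1}{83253}$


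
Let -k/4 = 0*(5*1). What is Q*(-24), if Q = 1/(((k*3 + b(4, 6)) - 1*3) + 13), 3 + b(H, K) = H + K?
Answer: -24/17 ≈ -1.4118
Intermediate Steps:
b(H, K) = -3 + H + K (b(H, K) = -3 + (H + K) = -3 + H + K)
k = 0 (k = -0*5*1 = -0*5 = -4*0 = 0)
Q = 1/17 (Q = 1/(((0*3 + (-3 + 4 + 6)) - 1*3) + 13) = 1/(((0 + 7) - 3) + 13) = 1/((7 - 3) + 13) = 1/(4 + 13) = 1/17 ≈ 0.058824)
Q*(-24) = (1/17)*(-24) = -24/17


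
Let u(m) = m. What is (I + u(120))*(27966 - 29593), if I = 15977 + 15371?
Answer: -51198436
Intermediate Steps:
I = 31348
(I + u(120))*(27966 - 29593) = (31348 + 120)*(27966 - 29593) = 31468*(-1627) = -51198436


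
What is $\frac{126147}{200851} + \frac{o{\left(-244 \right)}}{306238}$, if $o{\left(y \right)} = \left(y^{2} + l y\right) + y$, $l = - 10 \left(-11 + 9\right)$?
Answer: $\frac{3539979257}{4393443467} \approx 0.80574$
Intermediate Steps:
$l = 20$ ($l = \left(-10\right) \left(-2\right) = 20$)
$o{\left(y \right)} = y^{2} + 21 y$ ($o{\left(y \right)} = \left(y^{2} + 20 y\right) + y = y^{2} + 21 y$)
$\frac{126147}{200851} + \frac{o{\left(-244 \right)}}{306238} = \frac{126147}{200851} + \frac{\left(-244\right) \left(21 - 244\right)}{306238} = 126147 \cdot \frac{1}{200851} + \left(-244\right) \left(-223\right) \frac{1}{306238} = \frac{18021}{28693} + 54412 \cdot \frac{1}{306238} = \frac{18021}{28693} + \frac{27206}{153119} = \frac{3539979257}{4393443467}$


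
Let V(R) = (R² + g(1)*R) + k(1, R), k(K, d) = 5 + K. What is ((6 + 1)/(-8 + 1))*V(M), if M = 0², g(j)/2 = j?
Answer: -6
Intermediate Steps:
g(j) = 2*j
M = 0
V(R) = 6 + R² + 2*R (V(R) = (R² + (2*1)*R) + (5 + 1) = (R² + 2*R) + 6 = 6 + R² + 2*R)
((6 + 1)/(-8 + 1))*V(M) = ((6 + 1)/(-8 + 1))*(6 + 0² + 2*0) = (7/(-7))*(6 + 0 + 0) = (7*(-⅐))*6 = -1*6 = -6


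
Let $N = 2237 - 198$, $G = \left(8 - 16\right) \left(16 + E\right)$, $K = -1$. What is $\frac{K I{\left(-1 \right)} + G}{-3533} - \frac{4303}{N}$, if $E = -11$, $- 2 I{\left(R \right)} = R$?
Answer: $- \frac{30239839}{14407574} \approx -2.0989$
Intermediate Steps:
$I{\left(R \right)} = - \frac{R}{2}$
$G = -40$ ($G = \left(8 - 16\right) \left(16 - 11\right) = \left(-8\right) 5 = -40$)
$N = 2039$ ($N = 2237 - 198 = 2039$)
$\frac{K I{\left(-1 \right)} + G}{-3533} - \frac{4303}{N} = \frac{- \frac{\left(-1\right) \left(-1\right)}{2} - 40}{-3533} - \frac{4303}{2039} = \left(\left(-1\right) \frac{1}{2} - 40\right) \left(- \frac{1}{3533}\right) - \frac{4303}{2039} = \left(- \frac{1}{2} - 40\right) \left(- \frac{1}{3533}\right) - \frac{4303}{2039} = \left(- \frac{81}{2}\right) \left(- \frac{1}{3533}\right) - \frac{4303}{2039} = \frac{81}{7066} - \frac{4303}{2039} = - \frac{30239839}{14407574}$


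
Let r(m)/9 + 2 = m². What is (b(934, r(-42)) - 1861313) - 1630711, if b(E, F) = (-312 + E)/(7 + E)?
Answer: -3285993962/941 ≈ -3.4920e+6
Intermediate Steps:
r(m) = -18 + 9*m²
b(E, F) = (-312 + E)/(7 + E)
(b(934, r(-42)) - 1861313) - 1630711 = ((-312 + 934)/(7 + 934) - 1861313) - 1630711 = (622/941 - 1861313) - 1630711 = -1751494911/941 - 1630711 = -3285993962/941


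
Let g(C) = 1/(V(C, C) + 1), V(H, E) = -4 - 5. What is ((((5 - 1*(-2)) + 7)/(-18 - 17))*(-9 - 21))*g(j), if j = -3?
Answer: -3/2 ≈ -1.5000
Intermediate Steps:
V(H, E) = -9
g(C) = -⅛ (g(C) = 1/(-9 + 1) = 1/(-8) = -⅛)
((((5 - 1*(-2)) + 7)/(-18 - 17))*(-9 - 21))*g(j) = ((((5 - 1*(-2)) + 7)/(-18 - 17))*(-9 - 21))*(-⅛) = ((((5 + 2) + 7)/(-35))*(-30))*(-⅛) = (((7 + 7)*(-1/35))*(-30))*(-⅛) = ((14*(-1/35))*(-30))*(-⅛) = -⅖*(-30)*(-⅛) = 12*(-⅛) = -3/2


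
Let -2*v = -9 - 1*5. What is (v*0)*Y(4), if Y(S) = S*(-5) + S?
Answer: 0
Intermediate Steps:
Y(S) = -4*S (Y(S) = -5*S + S = -4*S)
v = 7 (v = -(-9 - 1*5)/2 = -(-9 - 5)/2 = -1/2*(-14) = 7)
(v*0)*Y(4) = (7*0)*(-4*4) = 0*(-16) = 0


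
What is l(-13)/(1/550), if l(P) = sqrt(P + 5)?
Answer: 1100*I*sqrt(2) ≈ 1555.6*I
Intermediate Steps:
l(P) = sqrt(5 + P)
l(-13)/(1/550) = sqrt(5 - 13)/(1/550) = sqrt(-8)/(1/550) = (2*I*sqrt(2))*550 = 1100*I*sqrt(2)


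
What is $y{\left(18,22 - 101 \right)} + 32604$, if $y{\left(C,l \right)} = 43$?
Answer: $32647$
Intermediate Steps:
$y{\left(18,22 - 101 \right)} + 32604 = 43 + 32604 = 32647$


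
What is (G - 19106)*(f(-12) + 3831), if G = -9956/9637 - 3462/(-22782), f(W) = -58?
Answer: -2637904466769341/36591689 ≈ -7.2090e+7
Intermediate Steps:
G = -32242383/36591689 (G = -9956*1/9637 - 3462*(-1/22782) = -9956/9637 + 577/3797 = -32242383/36591689 ≈ -0.88114)
(G - 19106)*(f(-12) + 3831) = (-32242383/36591689 - 19106)*(-58 + 3831) = -699153052417/36591689*3773 = -2637904466769341/36591689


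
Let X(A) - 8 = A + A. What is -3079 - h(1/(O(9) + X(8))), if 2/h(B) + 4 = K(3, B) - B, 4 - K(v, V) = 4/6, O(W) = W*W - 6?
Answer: -206095/67 ≈ -3076.0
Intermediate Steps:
O(W) = -6 + W² (O(W) = W² - 6 = -6 + W²)
X(A) = 8 + 2*A (X(A) = 8 + (A + A) = 8 + 2*A)
K(v, V) = 10/3 (K(v, V) = 4 - 4/6 = 4 - 1*⅔ = 4 - ⅔ = 10/3)
h(B) = 2/(-⅔ - B) (h(B) = 2/(-4 + (10/3 - B)) = 2/(-⅔ - B))
-3079 - h(1/(O(9) + X(8))) = -3079 - (-6)/(2 + 3/((-6 + 9²) + (8 + 2*8))) = -3079 - (-6)/(2 + 3/((-6 + 81) + (8 + 16))) = -3079 - (-6)/(2 + 3/(75 + 24)) = -3079 - (-6)/(2 + 3/99) = -3079 - (-6)/(2 + 3*(1/99)) = -3079 - (-6)/(2 + 1/33) = -3079 - (-6)/67/33 = -3079 - (-6)*33/67 = -3079 - 1*(-198/67) = -3079 + 198/67 = -206095/67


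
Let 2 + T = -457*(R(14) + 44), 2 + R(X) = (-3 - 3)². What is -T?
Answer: 35648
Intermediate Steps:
R(X) = 34 (R(X) = -2 + (-3 - 3)² = -2 + (-6)² = -2 + 36 = 34)
T = -35648 (T = -2 - 457*(34 + 44) = -2 - 457*78 = -2 - 35646 = -35648)
-T = -1*(-35648) = 35648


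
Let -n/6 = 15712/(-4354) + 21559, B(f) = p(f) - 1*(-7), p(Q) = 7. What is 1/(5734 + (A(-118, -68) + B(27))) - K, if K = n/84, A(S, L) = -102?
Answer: 66236179420/43019697 ≈ 1539.7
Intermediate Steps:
B(f) = 14 (B(f) = 7 - 1*(-7) = 7 + 7 = 14)
n = -281556522/2177 (n = -6*(15712/(-4354) + 21559) = -6*(15712*(-1/4354) + 21559) = -6*(-7856/2177 + 21559) = -6*46926087/2177 = -281556522/2177 ≈ -1.2933e+5)
K = -46926087/30478 (K = -281556522/2177/84 = -281556522/2177*1/84 = -46926087/30478 ≈ -1539.7)
1/(5734 + (A(-118, -68) + B(27))) - K = 1/(5734 + (-102 + 14)) - 1*(-46926087/30478) = 1/(5734 - 88) + 46926087/30478 = 1/5646 + 46926087/30478 = 66236179420/43019697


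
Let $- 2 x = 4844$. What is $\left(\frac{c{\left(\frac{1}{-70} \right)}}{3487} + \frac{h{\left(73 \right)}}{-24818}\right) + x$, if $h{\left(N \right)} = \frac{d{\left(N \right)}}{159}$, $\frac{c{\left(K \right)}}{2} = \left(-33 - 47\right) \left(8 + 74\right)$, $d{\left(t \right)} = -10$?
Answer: $- \frac{16689147082219}{6879959097} \approx -2425.8$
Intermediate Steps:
$c{\left(K \right)} = -13120$ ($c{\left(K \right)} = 2 \left(-33 - 47\right) \left(8 + 74\right) = 2 \left(\left(-80\right) 82\right) = 2 \left(-6560\right) = -13120$)
$h{\left(N \right)} = - \frac{10}{159}$
$x = -2422$ ($x = \left(- \frac{1}{2}\right) 4844 = -2422$)
$\left(\frac{c{\left(\frac{1}{-70} \right)}}{3487} + \frac{h{\left(73 \right)}}{-24818}\right) + x = \left(- \frac{13120}{3487} - \frac{10}{159 \left(-24818\right)}\right) - 2422 = \left(\left(-13120\right) \frac{1}{3487} - - \frac{5}{1973031}\right) - 2422 = \left(- \frac{13120}{3487} + \frac{5}{1973031}\right) - 2422 = - \frac{25886149285}{6879959097} - 2422 = - \frac{16689147082219}{6879959097}$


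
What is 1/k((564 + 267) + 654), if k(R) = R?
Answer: 1/1485 ≈ 0.00067340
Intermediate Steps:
1/k((564 + 267) + 654) = 1/((564 + 267) + 654) = 1/(831 + 654) = 1/1485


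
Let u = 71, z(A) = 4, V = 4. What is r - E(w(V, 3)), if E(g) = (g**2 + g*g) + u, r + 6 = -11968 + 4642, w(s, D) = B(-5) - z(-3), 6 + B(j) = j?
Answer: -7853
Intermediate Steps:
B(j) = -6 + j
w(s, D) = -15 (w(s, D) = (-6 - 5) - 1*4 = -11 - 4 = -15)
r = -7332 (r = -6 + (-11968 + 4642) = -6 - 7326 = -7332)
E(g) = 71 + 2*g**2 (E(g) = (g**2 + g*g) + 71 = (g**2 + g**2) + 71 = 2*g**2 + 71 = 71 + 2*g**2)
r - E(w(V, 3)) = -7332 - (71 + 2*(-15)**2) = -7332 - (71 + 2*225) = -7332 - (71 + 450) = -7332 - 1*521 = -7332 - 521 = -7853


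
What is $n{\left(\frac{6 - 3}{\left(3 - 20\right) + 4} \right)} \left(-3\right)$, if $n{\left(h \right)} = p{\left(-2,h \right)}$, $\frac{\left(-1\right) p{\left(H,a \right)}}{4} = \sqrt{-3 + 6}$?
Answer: $12 \sqrt{3} \approx 20.785$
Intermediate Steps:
$p{\left(H,a \right)} = - 4 \sqrt{3}$ ($p{\left(H,a \right)} = - 4 \sqrt{-3 + 6} = - 4 \sqrt{3}$)
$n{\left(h \right)} = - 4 \sqrt{3}$
$n{\left(\frac{6 - 3}{\left(3 - 20\right) + 4} \right)} \left(-3\right) = - 4 \sqrt{3} \left(-3\right) = 12 \sqrt{3}$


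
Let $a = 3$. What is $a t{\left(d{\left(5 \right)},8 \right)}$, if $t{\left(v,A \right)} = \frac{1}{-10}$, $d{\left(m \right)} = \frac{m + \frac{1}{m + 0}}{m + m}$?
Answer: $- \frac{3}{10} \approx -0.3$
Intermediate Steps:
$d{\left(m \right)} = \frac{m + \frac{1}{m}}{2 m}$
$t{\left(v,A \right)} = - \frac{1}{10}$
$a t{\left(d{\left(5 \right)},8 \right)} = 3 \left(- \frac{1}{10}\right) = - \frac{3}{10}$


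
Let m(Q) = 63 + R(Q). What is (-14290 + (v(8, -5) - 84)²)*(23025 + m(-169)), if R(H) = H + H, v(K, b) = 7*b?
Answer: -2934750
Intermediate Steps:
R(H) = 2*H
m(Q) = 63 + 2*Q
(-14290 + (v(8, -5) - 84)²)*(23025 + m(-169)) = (-14290 + (7*(-5) - 84)²)*(23025 + (63 + 2*(-169))) = (-14290 + (-35 - 84)²)*(23025 + (63 - 338)) = (-14290 + (-119)²)*(23025 - 275) = (-14290 + 14161)*22750 = -129*22750 = -2934750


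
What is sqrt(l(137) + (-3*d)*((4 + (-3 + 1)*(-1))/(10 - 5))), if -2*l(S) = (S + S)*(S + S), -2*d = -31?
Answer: I*sqrt(939845)/5 ≈ 193.89*I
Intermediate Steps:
d = 31/2 (d = -1/2*(-31) = 31/2 ≈ 15.500)
l(S) = -2*S**2 (l(S) = -(S + S)*(S + S)/2 = -2*S*2*S/2 = -2*S**2)
sqrt(l(137) + (-3*d)*((4 + (-3 + 1)*(-1))/(10 - 5))) = sqrt(-2*137**2 + (-3*31/2)*((4 + (-3 + 1)*(-1))/(10 - 5))) = sqrt(-2*18769 - 93*(4 - 2*(-1))/(2*5)) = sqrt(-37538 - 93*(4 + 2)/(2*5)) = sqrt(-37538 - 279/5) = sqrt(-187969/5) = I*sqrt(939845)/5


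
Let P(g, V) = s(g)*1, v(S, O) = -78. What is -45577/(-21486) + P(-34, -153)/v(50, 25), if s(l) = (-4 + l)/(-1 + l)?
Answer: 20601457/9776130 ≈ 2.1073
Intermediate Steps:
s(l) = (-4 + l)/(-1 + l)
P(g, V) = (-4 + g)/(-1 + g) (P(g, V) = ((-4 + g)/(-1 + g))*1 = (-4 + g)/(-1 + g))
-45577/(-21486) + P(-34, -153)/v(50, 25) = -45577/(-21486) + ((-4 - 34)/(-1 - 34))/(-78) = -45577*(-1/21486) + (-38/(-35))*(-1/78) = 45577/21486 - 1/35*(-38)*(-1/78) = 45577/21486 + (38/35)*(-1/78) = 45577/21486 - 19/1365 = 20601457/9776130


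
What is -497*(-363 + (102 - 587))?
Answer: 421456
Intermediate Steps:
-497*(-363 + (102 - 587)) = -497*(-363 - 485) = -497*(-848) = 421456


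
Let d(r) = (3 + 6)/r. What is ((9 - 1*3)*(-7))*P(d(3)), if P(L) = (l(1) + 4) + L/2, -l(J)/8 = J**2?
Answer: 105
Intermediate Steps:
d(r) = 9/r
l(J) = -8*J**2
P(L) = -4 + L/2 (P(L) = (-8*1**2 + 4) + L/2 = (-8*1 + 4) + L*(1/2) = (-8 + 4) + L/2 = -4 + L/2)
((9 - 1*3)*(-7))*P(d(3)) = ((9 - 1*3)*(-7))*(-4 + (9/3)/2) = ((9 - 3)*(-7))*(-4 + (9*(1/3))/2) = (6*(-7))*(-4 + (1/2)*3) = -42*(-4 + 3/2) = -42*(-5/2) = 105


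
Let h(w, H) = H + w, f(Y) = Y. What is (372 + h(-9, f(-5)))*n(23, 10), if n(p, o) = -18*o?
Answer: -64440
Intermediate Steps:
(372 + h(-9, f(-5)))*n(23, 10) = (372 + (-5 - 9))*(-18*10) = (372 - 14)*(-180) = 358*(-180) = -64440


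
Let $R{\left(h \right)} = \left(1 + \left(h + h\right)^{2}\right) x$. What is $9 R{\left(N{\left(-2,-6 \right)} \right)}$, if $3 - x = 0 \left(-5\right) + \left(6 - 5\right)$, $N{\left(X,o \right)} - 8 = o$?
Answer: $306$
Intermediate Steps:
$N{\left(X,o \right)} = 8 + o$
$x = 2$ ($x = 3 - \left(0 \left(-5\right) + \left(6 - 5\right)\right) = 3 - \left(0 + 1\right) = 3 - 1 = 2$)
$R{\left(h \right)} = 2 + 8 h^{2}$ ($R{\left(h \right)} = \left(1 + \left(h + h\right)^{2}\right) 2 = \left(1 + \left(2 h\right)^{2}\right) 2 = \left(1 + 4 h^{2}\right) 2 = 2 + 8 h^{2}$)
$9 R{\left(N{\left(-2,-6 \right)} \right)} = 9 \left(2 + 8 \left(8 - 6\right)^{2}\right) = 9 \left(2 + 8 \cdot 2^{2}\right) = 9 \left(2 + 8 \cdot 4\right) = 9 \left(2 + 32\right) = 9 \cdot 34 = 306$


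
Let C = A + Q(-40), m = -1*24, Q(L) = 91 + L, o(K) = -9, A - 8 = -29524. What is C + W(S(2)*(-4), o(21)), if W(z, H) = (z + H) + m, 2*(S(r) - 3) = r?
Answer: -29514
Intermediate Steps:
A = -29516 (A = 8 - 29524 = -29516)
S(r) = 3 + r/2
m = -24
W(z, H) = -24 + H + z (W(z, H) = (z + H) - 24 = (H + z) - 24 = -24 + H + z)
C = -29465 (C = -29516 + (91 - 40) = -29516 + 51 = -29465)
C + W(S(2)*(-4), o(21)) = -29465 + (-24 - 9 + (3 + (½)*2)*(-4)) = -29465 + (-24 - 9 + (3 + 1)*(-4)) = -29465 + (-24 - 9 + 4*(-4)) = -29465 + (-24 - 9 - 16) = -29465 - 49 = -29514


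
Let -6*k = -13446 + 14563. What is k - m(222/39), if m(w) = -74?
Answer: -673/6 ≈ -112.17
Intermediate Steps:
k = -1117/6 (k = -(-13446 + 14563)/6 = -⅙*1117 = -1117/6 ≈ -186.17)
k - m(222/39) = -1117/6 - 1*(-74) = -1117/6 + 74 = -673/6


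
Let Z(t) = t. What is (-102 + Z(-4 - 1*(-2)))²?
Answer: 10816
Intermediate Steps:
(-102 + Z(-4 - 1*(-2)))² = (-102 + (-4 - 1*(-2)))² = (-102 + (-4 + 2))² = (-102 - 2)² = (-104)² = 10816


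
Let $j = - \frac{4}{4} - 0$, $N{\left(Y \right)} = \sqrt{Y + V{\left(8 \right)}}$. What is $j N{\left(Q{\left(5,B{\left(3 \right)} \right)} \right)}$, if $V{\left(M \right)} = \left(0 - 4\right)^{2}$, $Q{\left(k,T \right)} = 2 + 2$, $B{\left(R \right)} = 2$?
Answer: $- 2 \sqrt{5} \approx -4.4721$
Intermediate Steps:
$Q{\left(k,T \right)} = 4$
$V{\left(M \right)} = 16$ ($V{\left(M \right)} = \left(-4\right)^{2} = 16$)
$N{\left(Y \right)} = \sqrt{16 + Y}$ ($N{\left(Y \right)} = \sqrt{Y + 16} = \sqrt{16 + Y}$)
$j = -1$ ($j = \left(-4\right) \frac{1}{4} + 0 = -1 + 0 = -1$)
$j N{\left(Q{\left(5,B{\left(3 \right)} \right)} \right)} = - \sqrt{16 + 4} = - \sqrt{20} = - 2 \sqrt{5}$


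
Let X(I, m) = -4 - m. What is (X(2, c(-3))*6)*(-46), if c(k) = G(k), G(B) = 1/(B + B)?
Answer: 1058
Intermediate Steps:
G(B) = 1/(2*B)
c(k) = 1/(2*k)
(X(2, c(-3))*6)*(-46) = ((-4 - 1/(2*(-3)))*6)*(-46) = ((-4 - (-1)/(2*3))*6)*(-46) = ((-4 - 1*(-1/6))*6)*(-46) = ((-4 + 1/6)*6)*(-46) = -23/6*6*(-46) = -23*(-46) = 1058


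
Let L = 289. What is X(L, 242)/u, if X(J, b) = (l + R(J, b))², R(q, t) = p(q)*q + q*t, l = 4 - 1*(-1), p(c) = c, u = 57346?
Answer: 11775599648/28673 ≈ 4.1069e+5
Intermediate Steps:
l = 5 (l = 4 + 1 = 5)
R(q, t) = q² + q*t (R(q, t) = q*q + q*t = q² + q*t)
X(J, b) = (5 + J*(J + b))²
X(L, 242)/u = (5 + 289*(289 + 242))²/57346 = (5 + 289*531)²*(1/57346) = (5 + 153459)²*(1/57346) = 153464²*(1/57346) = 23551199296*(1/57346) = 11775599648/28673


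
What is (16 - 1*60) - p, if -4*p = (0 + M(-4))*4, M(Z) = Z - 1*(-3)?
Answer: -45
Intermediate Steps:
M(Z) = 3 + Z (M(Z) = Z + 3 = 3 + Z)
p = 1 (p = -(0 + (3 - 4))*4/4 = -(0 - 1)*4/4 = -(-1)*4/4 = -¼*(-4) = 1)
(16 - 1*60) - p = (16 - 1*60) - 1*1 = (16 - 60) - 1 = -44 - 1 = -45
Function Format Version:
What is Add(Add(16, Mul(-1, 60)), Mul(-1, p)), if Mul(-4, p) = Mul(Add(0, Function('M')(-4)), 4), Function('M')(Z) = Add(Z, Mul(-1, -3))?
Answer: -45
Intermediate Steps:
Function('M')(Z) = Add(3, Z) (Function('M')(Z) = Add(Z, 3) = Add(3, Z))
p = 1 (p = Mul(Rational(-1, 4), Mul(Add(0, Add(3, -4)), 4)) = Mul(Rational(-1, 4), Mul(Add(0, -1), 4)) = Mul(Rational(-1, 4), Mul(-1, 4)) = Mul(Rational(-1, 4), -4) = 1)
Add(Add(16, Mul(-1, 60)), Mul(-1, p)) = Add(Add(16, Mul(-1, 60)), Mul(-1, 1)) = Add(Add(16, -60), -1) = Add(-44, -1) = -45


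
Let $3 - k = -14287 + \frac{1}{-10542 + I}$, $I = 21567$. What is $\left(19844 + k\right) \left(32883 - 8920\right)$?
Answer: $\frac{9017932264087}{11025} \approx 8.1795 \cdot 10^{8}$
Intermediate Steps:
$k = \frac{157547249}{11025}$ ($k = 3 - \left(-14287 + \frac{1}{-10542 + 21567}\right) = 3 - \left(-14287 + \frac{1}{11025}\right) = 3 - - \frac{157514174}{11025} = 3 + \frac{157514174}{11025} = \frac{157547249}{11025} \approx 14290.0$)
$\left(19844 + k\right) \left(32883 - 8920\right) = \left(19844 + \frac{157547249}{11025}\right) \left(32883 - 8920\right) = \frac{376327349}{11025} \cdot 23963 = \frac{9017932264087}{11025}$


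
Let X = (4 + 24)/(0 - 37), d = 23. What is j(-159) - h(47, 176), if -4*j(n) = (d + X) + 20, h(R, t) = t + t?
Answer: -53659/148 ≈ -362.56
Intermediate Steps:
h(R, t) = 2*t
X = -28/37 (X = 28/(-37) = 28*(-1/37) = -28/37 ≈ -0.75676)
j(n) = -1563/148 (j(n) = -((23 - 28/37) + 20)/4 = -(823/37 + 20)/4 = -¼*1563/37 = -1563/148)
j(-159) - h(47, 176) = -1563/148 - 2*176 = -1563/148 - 1*352 = -1563/148 - 352 = -53659/148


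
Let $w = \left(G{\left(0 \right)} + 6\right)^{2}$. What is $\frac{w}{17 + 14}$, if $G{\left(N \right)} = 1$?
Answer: $\frac{49}{31} \approx 1.5806$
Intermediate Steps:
$w = 49$ ($w = \left(1 + 6\right)^{2} = 7^{2} = 49$)
$\frac{w}{17 + 14} = \frac{49}{17 + 14} = \frac{49}{31}$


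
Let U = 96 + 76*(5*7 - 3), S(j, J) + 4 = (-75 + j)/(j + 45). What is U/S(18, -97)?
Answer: -53088/103 ≈ -515.42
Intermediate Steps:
S(j, J) = -4 + (-75 + j)/(45 + j) (S(j, J) = -4 + (-75 + j)/(j + 45) = -4 + (-75 + j)/(45 + j))
U = 2528 (U = 96 + 76*(35 - 3) = 96 + 76*32 = 96 + 2432 = 2528)
U/S(18, -97) = 2528/((3*(-85 - 1*18)/(45 + 18))) = 2528/((3*(-85 - 18)/63)) = 2528/((3*(1/63)*(-103))) = 2528/(-103/21) = 2528*(-21/103) = -53088/103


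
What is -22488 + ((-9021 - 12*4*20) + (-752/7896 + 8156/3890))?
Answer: -1326114557/40845 ≈ -32467.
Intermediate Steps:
-22488 + ((-9021 - 12*4*20) + (-752/7896 + 8156/3890)) = -22488 + ((-9021 - 48*20) + (-752*1/7896 + 8156*(1/3890))) = -22488 + ((-9021 - 960) + (-2/21 + 4078/1945)) = -22488 + (-9981 + 81748/40845) = -22488 - 407592197/40845 = -1326114557/40845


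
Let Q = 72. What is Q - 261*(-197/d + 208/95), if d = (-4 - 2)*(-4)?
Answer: 1248621/760 ≈ 1642.9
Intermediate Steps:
d = 24 (d = -6*(-4) = 24)
Q - 261*(-197/d + 208/95) = 72 - 261*(-197/24 + 208/95) = 72 - 261*(-13723/2280) = 72 + 1193901/760 = 1248621/760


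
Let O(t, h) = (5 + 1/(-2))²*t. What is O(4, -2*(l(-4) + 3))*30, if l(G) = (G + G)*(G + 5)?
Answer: 2430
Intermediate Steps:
l(G) = 2*G*(5 + G) (l(G) = (2*G)*(5 + G) = 2*G*(5 + G))
O(t, h) = 81*t/4 (O(t, h) = (5 - ½)²*t = (9/2)²*t = 81*t/4)
O(4, -2*(l(-4) + 3))*30 = ((81/4)*4)*30 = 81*30 = 2430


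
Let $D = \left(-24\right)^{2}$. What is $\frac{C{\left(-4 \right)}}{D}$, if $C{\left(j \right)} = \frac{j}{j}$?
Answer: $\frac{1}{576} \approx 0.0017361$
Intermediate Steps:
$D = 576$
$C{\left(j \right)} = 1$
$\frac{C{\left(-4 \right)}}{D} = 1 \cdot \frac{1}{576} = \frac{1}{576}$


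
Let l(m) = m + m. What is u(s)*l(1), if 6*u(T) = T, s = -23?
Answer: -23/3 ≈ -7.6667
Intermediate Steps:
u(T) = T/6
l(m) = 2*m
u(s)*l(1) = ((1/6)*(-23))*(2*1) = -23/6*2 = -23/3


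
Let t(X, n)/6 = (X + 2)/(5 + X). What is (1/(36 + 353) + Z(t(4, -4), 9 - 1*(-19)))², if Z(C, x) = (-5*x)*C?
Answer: 47453829921/151321 ≈ 3.1360e+5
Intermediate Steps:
t(X, n) = 6*(2 + X)/(5 + X) (t(X, n) = 6*((X + 2)/(5 + X)) = 6*((2 + X)/(5 + X)) = 6*(2 + X)/(5 + X))
Z(C, x) = -5*C*x
(1/(36 + 353) + Z(t(4, -4), 9 - 1*(-19)))² = (1/(36 + 353) - 5*6*(2 + 4)/(5 + 4)*(9 - 1*(-19)))² = (1/389 - 5*6*6/9*(9 + 19))² = (1/389 - 5*6*(⅑)*6*28)² = (1/389 - 5*4*28)² = (1/389 - 560)² = (-217839/389)² = 47453829921/151321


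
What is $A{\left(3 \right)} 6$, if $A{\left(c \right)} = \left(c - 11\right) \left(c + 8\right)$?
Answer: $-528$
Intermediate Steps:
$A{\left(c \right)} = \left(-11 + c\right) \left(8 + c\right)$
$A{\left(3 \right)} 6 = \left(-88 + 3^{2} - 9\right) 6 = \left(-88 + 9 - 9\right) 6 = \left(-88\right) 6 = -528$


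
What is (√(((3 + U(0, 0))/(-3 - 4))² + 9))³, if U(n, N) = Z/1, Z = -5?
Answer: 445*√445/343 ≈ 27.368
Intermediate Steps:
U(n, N) = -5 (U(n, N) = -5/1 = -5*1 = -5)
(√(((3 + U(0, 0))/(-3 - 4))² + 9))³ = (√(((3 - 5)/(-3 - 4))² + 9))³ = (√((-2/(-7))² + 9))³ = (√((-2*(-⅐))² + 9))³ = (√((2/7)² + 9))³ = (√(4/49 + 9))³ = (√(445/49))³ = (√445/7)³ = 445*√445/343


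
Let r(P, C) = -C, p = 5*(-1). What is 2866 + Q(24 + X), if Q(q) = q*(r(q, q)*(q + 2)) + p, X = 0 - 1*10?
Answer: -275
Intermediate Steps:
p = -5
X = -10 (X = 0 - 10 = -10)
Q(q) = -5 - q**2*(2 + q) (Q(q) = q*((-q)*(q + 2)) - 5 = q*((-q)*(2 + q)) - 5 = q*(-q*(2 + q)) - 5 = -q**2*(2 + q) - 5 = -5 - q**2*(2 + q))
2866 + Q(24 + X) = 2866 + (-5 - (24 - 10)**3 - 2*(24 - 10)**2) = 2866 + (-5 - 1*14**3 - 2*14**2) = 2866 + (-5 - 1*2744 - 2*196) = 2866 + (-5 - 2744 - 392) = 2866 - 3141 = -275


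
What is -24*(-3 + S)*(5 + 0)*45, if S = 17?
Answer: -75600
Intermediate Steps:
-24*(-3 + S)*(5 + 0)*45 = -24*(-3 + 17)*(5 + 0)*45 = -336*5*45 = -24*70*45 = -1680*45 = -75600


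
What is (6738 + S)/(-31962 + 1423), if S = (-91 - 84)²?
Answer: -37363/30539 ≈ -1.2235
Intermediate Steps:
S = 30625 (S = (-175)² = 30625)
(6738 + S)/(-31962 + 1423) = (6738 + 30625)/(-31962 + 1423) = 37363/(-30539) = 37363*(-1/30539) = -37363/30539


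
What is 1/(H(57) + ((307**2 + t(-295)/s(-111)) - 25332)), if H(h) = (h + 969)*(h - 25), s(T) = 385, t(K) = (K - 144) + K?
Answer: 385/39172631 ≈ 9.8283e-6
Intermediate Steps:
t(K) = -144 + 2*K (t(K) = (-144 + K) + K = -144 + 2*K)
H(h) = (-25 + h)*(969 + h) (H(h) = (969 + h)*(-25 + h) = (-25 + h)*(969 + h))
1/(H(57) + ((307**2 + t(-295)/s(-111)) - 25332)) = 1/((-24225 + 57**2 + 944*57) + ((307**2 + (-144 + 2*(-295))/385) - 25332)) = 1/((-24225 + 3249 + 53808) + ((94249 + (-144 - 590)*(1/385)) - 25332)) = 1/(32832 + ((94249 - 734*1/385) - 25332)) = 1/(32832 + ((94249 - 734/385) - 25332)) = 1/(32832 + (36285131/385 - 25332)) = 1/(32832 + 26532311/385) = 1/(39172631/385) = 385/39172631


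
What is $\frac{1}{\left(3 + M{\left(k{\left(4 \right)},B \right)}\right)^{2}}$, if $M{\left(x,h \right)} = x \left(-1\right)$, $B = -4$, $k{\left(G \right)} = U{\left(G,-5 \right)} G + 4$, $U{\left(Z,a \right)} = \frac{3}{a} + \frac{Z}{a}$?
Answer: $\frac{25}{529} \approx 0.047259$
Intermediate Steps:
$k{\left(G \right)} = 4 + G \left(- \frac{3}{5} - \frac{G}{5}\right)$ ($k{\left(G \right)} = \frac{3 + G}{-5} G + 4 = - \frac{3 + G}{5} G + 4 = \left(- \frac{3}{5} - \frac{G}{5}\right) G + 4 = G \left(- \frac{3}{5} - \frac{G}{5}\right) + 4 = 4 + G \left(- \frac{3}{5} - \frac{G}{5}\right)$)
$M{\left(x,h \right)} = - x$
$\frac{1}{\left(3 + M{\left(k{\left(4 \right)},B \right)}\right)^{2}} = \frac{1}{\left(3 - \left(4 - \frac{4 \left(3 + 4\right)}{5}\right)\right)^{2}} = \frac{1}{\left(3 - \left(4 - \frac{4}{5} \cdot 7\right)\right)^{2}} = \frac{1}{\left(3 - \left(4 - \frac{28}{5}\right)\right)^{2}} = \frac{1}{\left(3 - - \frac{8}{5}\right)^{2}} = \frac{1}{\left(3 + \frac{8}{5}\right)^{2}} = \frac{1}{\left(\frac{23}{5}\right)^{2}} = \frac{1}{\frac{529}{25}} = \frac{25}{529}$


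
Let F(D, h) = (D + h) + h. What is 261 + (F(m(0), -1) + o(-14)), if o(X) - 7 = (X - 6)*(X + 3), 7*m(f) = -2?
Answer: 3400/7 ≈ 485.71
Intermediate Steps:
m(f) = -2/7 (m(f) = (1/7)*(-2) = -2/7)
F(D, h) = D + 2*h
o(X) = 7 + (-6 + X)*(3 + X) (o(X) = 7 + (X - 6)*(X + 3) = 7 + (-6 + X)*(3 + X))
261 + (F(m(0), -1) + o(-14)) = 261 + ((-2/7 + 2*(-1)) + (-11 + (-14)**2 - 3*(-14))) = 261 + ((-2/7 - 2) + (-11 + 196 + 42)) = 261 + (-16/7 + 227) = 261 + 1573/7 = 3400/7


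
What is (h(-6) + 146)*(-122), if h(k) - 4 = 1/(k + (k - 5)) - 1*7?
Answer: -296460/17 ≈ -17439.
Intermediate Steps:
h(k) = -3 + 1/(-5 + 2*k) (h(k) = 4 + (1/(k + (k - 5)) - 1*7) = 4 + (1/(k + (-5 + k)) - 7) = 4 + (1/(-5 + 2*k) - 7) = 4 + (-7 + 1/(-5 + 2*k)) = -3 + 1/(-5 + 2*k))
(h(-6) + 146)*(-122) = (2*(8 - 3*(-6))/(-5 + 2*(-6)) + 146)*(-122) = (2*(8 + 18)/(-5 - 12) + 146)*(-122) = (2*26/(-17) + 146)*(-122) = (2*(-1/17)*26 + 146)*(-122) = (-52/17 + 146)*(-122) = (2430/17)*(-122) = -296460/17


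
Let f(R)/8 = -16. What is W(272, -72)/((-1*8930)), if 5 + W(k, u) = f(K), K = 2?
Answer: 7/470 ≈ 0.014894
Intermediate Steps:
f(R) = -128 (f(R) = 8*(-16) = -128)
W(k, u) = -133 (W(k, u) = -5 - 128 = -133)
W(272, -72)/((-1*8930)) = -133/((-1*8930)) = -133/(-8930) = -133*(-1/8930) = 7/470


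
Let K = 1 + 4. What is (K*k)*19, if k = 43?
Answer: 4085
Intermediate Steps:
K = 5
(K*k)*19 = (5*43)*19 = 215*19 = 4085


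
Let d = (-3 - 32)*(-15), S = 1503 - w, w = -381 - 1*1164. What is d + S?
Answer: 3573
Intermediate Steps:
w = -1545 (w = -381 - 1164 = -1545)
S = 3048 (S = 1503 - 1*(-1545) = 1503 + 1545 = 3048)
d = 525 (d = -35*(-15) = 525)
d + S = 525 + 3048 = 3573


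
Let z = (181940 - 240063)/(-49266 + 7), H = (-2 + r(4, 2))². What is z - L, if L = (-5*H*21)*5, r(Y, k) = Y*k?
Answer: 931053223/49259 ≈ 18901.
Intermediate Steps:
H = 36 (H = (-2 + 4*2)² = (-2 + 8)² = 6² = 36)
L = -18900 (L = (-5*36*21)*5 = -180*21*5 = -3780*5 = -18900)
z = 58123/49259 (z = -58123/(-49259) = -58123*(-1/49259) = 58123/49259 ≈ 1.1799)
z - L = 58123/49259 - 1*(-18900) = 58123/49259 + 18900 = 931053223/49259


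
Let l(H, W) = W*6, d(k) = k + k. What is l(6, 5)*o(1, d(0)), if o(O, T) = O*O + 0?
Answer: 30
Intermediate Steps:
d(k) = 2*k
l(H, W) = 6*W
o(O, T) = O² (o(O, T) = O² + 0 = O²)
l(6, 5)*o(1, d(0)) = (6*5)*1² = 30*1 = 30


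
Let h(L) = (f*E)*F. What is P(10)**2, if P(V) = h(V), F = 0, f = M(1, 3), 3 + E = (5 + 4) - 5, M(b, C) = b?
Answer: 0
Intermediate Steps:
E = 1 (E = -3 + ((5 + 4) - 5) = -3 + (9 - 5) = -3 + 4 = 1)
f = 1
h(L) = 0 (h(L) = (1*1)*0 = 1*0 = 0)
P(V) = 0
P(10)**2 = 0**2 = 0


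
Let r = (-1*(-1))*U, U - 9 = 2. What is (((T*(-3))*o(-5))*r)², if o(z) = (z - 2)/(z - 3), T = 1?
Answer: 53361/64 ≈ 833.77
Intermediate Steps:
o(z) = (-2 + z)/(-3 + z)
U = 11 (U = 9 + 2 = 11)
r = 11 (r = -1*(-1)*11 = 1*11 = 11)
(((T*(-3))*o(-5))*r)² = (((1*(-3))*((-2 - 5)/(-3 - 5)))*11)² = (-3*(-7)/(-8)*11)² = (-(-3)*(-7)/8*11)² = (-3*7/8*11)² = (-21/8*11)² = (-231/8)² = 53361/64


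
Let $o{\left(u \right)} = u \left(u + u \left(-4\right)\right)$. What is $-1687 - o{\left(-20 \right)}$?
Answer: $-487$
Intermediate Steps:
$o{\left(u \right)} = - 3 u^{2}$ ($o{\left(u \right)} = u \left(u - 4 u\right) = u \left(- 3 u\right) = - 3 u^{2}$)
$-1687 - o{\left(-20 \right)} = -1687 - - 3 \left(-20\right)^{2} = -1687 - \left(-3\right) 400 = -1687 - -1200 = -1687 + 1200 = -487$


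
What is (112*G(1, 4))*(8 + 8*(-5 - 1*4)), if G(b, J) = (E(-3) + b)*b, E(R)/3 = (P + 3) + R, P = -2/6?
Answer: 0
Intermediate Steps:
P = -⅓ (P = -2*⅙ = -⅓ ≈ -0.33333)
E(R) = 8 + 3*R (E(R) = 3*((-⅓ + 3) + R) = 3*(8/3 + R) = 8 + 3*R)
G(b, J) = b*(-1 + b) (G(b, J) = ((8 + 3*(-3)) + b)*b = ((8 - 9) + b)*b = (-1 + b)*b = b*(-1 + b))
(112*G(1, 4))*(8 + 8*(-5 - 1*4)) = (112*(1*(-1 + 1)))*(8 + 8*(-5 - 1*4)) = (112*(1*0))*(8 + 8*(-5 - 4)) = (112*0)*(8 + 8*(-9)) = 0*(8 - 72) = 0*(-64) = 0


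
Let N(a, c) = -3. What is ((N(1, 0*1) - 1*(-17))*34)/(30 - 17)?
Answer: 476/13 ≈ 36.615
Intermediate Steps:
((N(1, 0*1) - 1*(-17))*34)/(30 - 17) = ((-3 - 1*(-17))*34)/(30 - 17) = ((-3 + 17)*34)/13 = (14*34)*(1/13) = 476*(1/13) = 476/13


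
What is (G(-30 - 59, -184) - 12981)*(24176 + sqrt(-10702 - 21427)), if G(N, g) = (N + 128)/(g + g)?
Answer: -7218118017/23 - 90763893*I*sqrt(89)/368 ≈ -3.1383e+8 - 2.3268e+6*I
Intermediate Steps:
G(N, g) = (128 + N)/(2*g) (G(N, g) = (128 + N)/((2*g)) = (128 + N)*(1/(2*g)) = (128 + N)/(2*g))
(G(-30 - 59, -184) - 12981)*(24176 + sqrt(-10702 - 21427)) = ((1/2)*(128 + (-30 - 59))/(-184) - 12981)*(24176 + sqrt(-10702 - 21427)) = ((1/2)*(-1/184)*(128 - 89) - 12981)*(24176 + sqrt(-32129)) = ((1/2)*(-1/184)*39 - 12981)*(24176 + 19*I*sqrt(89)) = (-39/368 - 12981)*(24176 + 19*I*sqrt(89)) = -4777047*(24176 + 19*I*sqrt(89))/368 = -7218118017/23 - 90763893*I*sqrt(89)/368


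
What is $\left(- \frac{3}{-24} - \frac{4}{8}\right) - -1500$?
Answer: $\frac{11997}{8} \approx 1499.6$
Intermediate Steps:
$\left(- \frac{3}{-24} - \frac{4}{8}\right) - -1500 = \left(\left(-3\right) \left(- \frac{1}{24}\right) - \frac{1}{2}\right) + 1500 = \left(\frac{1}{8} - \frac{1}{2}\right) + 1500 = - \frac{3}{8} + 1500 = \frac{11997}{8}$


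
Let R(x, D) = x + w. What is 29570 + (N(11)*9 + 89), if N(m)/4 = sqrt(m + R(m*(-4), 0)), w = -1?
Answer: 29659 + 36*I*sqrt(34) ≈ 29659.0 + 209.91*I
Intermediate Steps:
R(x, D) = -1 + x (R(x, D) = x - 1 = -1 + x)
N(m) = 4*sqrt(-1 - 3*m) (N(m) = 4*sqrt(m + (-1 + m*(-4))) = 4*sqrt(m + (-1 - 4*m)) = 4*sqrt(-1 - 3*m))
29570 + (N(11)*9 + 89) = 29570 + ((4*sqrt(-1 - 3*11))*9 + 89) = 29570 + ((4*sqrt(-1 - 33))*9 + 89) = 29570 + ((4*sqrt(-34))*9 + 89) = 29570 + ((4*(I*sqrt(34)))*9 + 89) = 29570 + ((4*I*sqrt(34))*9 + 89) = 29570 + (36*I*sqrt(34) + 89) = 29570 + (89 + 36*I*sqrt(34)) = 29659 + 36*I*sqrt(34)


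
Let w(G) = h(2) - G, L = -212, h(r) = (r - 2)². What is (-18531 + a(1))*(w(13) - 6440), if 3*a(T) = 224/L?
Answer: 6337889235/53 ≈ 1.1958e+8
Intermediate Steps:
h(r) = (-2 + r)²
a(T) = -56/159 (a(T) = (224/(-212))/3 = (224*(-1/212))/3 = (⅓)*(-56/53) = -56/159)
w(G) = -G (w(G) = (-2 + 2)² - G = 0² - G = 0 - G = -G)
(-18531 + a(1))*(w(13) - 6440) = (-18531 - 56/159)*(-1*13 - 6440) = -2946485*(-13 - 6440)/159 = -2946485/159*(-6453) = 6337889235/53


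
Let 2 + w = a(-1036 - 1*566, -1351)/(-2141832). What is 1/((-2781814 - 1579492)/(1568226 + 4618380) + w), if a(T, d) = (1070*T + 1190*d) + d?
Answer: -2208445117032/2547219107215 ≈ -0.86700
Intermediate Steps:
a(T, d) = 1070*T + 1191*d
w = -320161/713944 (w = -2 + (1070*(-1036 - 1*566) + 1191*(-1351))/(-2141832) = -2 + (1070*(-1036 - 566) - 1609041)*(-1/2141832) = -2 + (1070*(-1602) - 1609041)*(-1/2141832) = -2 + (-1714140 - 1609041)*(-1/2141832) = -2 - 3323181*(-1/2141832) = -2 + 1107727/713944 = -320161/713944 ≈ -0.44844)
1/((-2781814 - 1579492)/(1568226 + 4618380) + w) = 1/((-2781814 - 1579492)/(1568226 + 4618380) - 320161/713944) = 1/(-4361306/6186606 - 320161/713944) = 1/(-4361306*1/6186606 - 320161/713944) = 1/(-2180653/3093303 - 320161/713944) = 1/(-2547219107215/2208445117032) = -2208445117032/2547219107215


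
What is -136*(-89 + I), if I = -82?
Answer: 23256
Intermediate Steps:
-136*(-89 + I) = -136*(-89 - 82) = -136*(-171) = 23256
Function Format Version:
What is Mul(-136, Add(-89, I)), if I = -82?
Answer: 23256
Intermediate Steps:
Mul(-136, Add(-89, I)) = Mul(-136, Add(-89, -82)) = Mul(-136, -171) = 23256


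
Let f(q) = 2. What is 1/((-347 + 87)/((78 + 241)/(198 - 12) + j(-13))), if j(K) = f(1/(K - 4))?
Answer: -691/48360 ≈ -0.014289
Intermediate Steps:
j(K) = 2
1/((-347 + 87)/((78 + 241)/(198 - 12) + j(-13))) = 1/((-347 + 87)/((78 + 241)/(198 - 12) + 2)) = 1/(-260/(319/186 + 2)) = 1/(-260/691/186) = 1/(-260*186/691) = 1/(-48360/691) = -691/48360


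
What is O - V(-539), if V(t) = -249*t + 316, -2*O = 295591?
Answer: -564645/2 ≈ -2.8232e+5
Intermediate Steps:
O = -295591/2 (O = -½*295591 = -295591/2 ≈ -1.4780e+5)
V(t) = 316 - 249*t
O - V(-539) = -295591/2 - (316 - 249*(-539)) = -295591/2 - (316 + 134211) = -295591/2 - 1*134527 = -295591/2 - 134527 = -564645/2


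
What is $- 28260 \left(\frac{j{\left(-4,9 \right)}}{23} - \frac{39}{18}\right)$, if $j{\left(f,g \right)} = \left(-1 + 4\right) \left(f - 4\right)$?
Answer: $\frac{2086530}{23} \approx 90719.0$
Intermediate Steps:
$j{\left(f,g \right)} = -12 + 3 f$ ($j{\left(f,g \right)} = 3 \left(-4 + f\right) = -12 + 3 f$)
$- 28260 \left(\frac{j{\left(-4,9 \right)}}{23} - \frac{39}{18}\right) = - 28260 \left(\frac{-12 + 3 \left(-4\right)}{23} - \frac{39}{18}\right) = - 28260 \left(\left(-12 - 12\right) \frac{1}{23} - \frac{13}{6}\right) = - 28260 \left(\left(-24\right) \frac{1}{23} - \frac{13}{6}\right) = - 28260 \left(- \frac{24}{23} - \frac{13}{6}\right) = \left(-28260\right) \left(- \frac{443}{138}\right) = \frac{2086530}{23}$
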